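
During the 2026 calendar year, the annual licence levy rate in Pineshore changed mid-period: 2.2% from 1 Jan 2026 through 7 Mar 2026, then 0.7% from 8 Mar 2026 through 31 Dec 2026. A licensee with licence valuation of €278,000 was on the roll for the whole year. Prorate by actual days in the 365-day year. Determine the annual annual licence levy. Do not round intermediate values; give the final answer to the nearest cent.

€2,700.03

1 Jan – 7 Mar 2026: 66 days at 2.2% → €278,000 × 2.2% × 66/365 = €1,105.9068
8 Mar – 31 Dec 2026: 299 days at 0.7% → €278,000 × 0.7% × 299/365 = €1,594.1205
Total = €2,700.0274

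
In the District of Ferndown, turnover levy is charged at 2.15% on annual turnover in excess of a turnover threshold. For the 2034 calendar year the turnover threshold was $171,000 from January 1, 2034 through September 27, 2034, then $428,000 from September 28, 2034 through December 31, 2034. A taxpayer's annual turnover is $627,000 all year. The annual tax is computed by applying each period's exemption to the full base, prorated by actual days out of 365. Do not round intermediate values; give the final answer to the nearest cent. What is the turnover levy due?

January 1 – September 27, 2034: 270 days, exemption $171,000 → ($627,000 − $171,000) × 2.15% × 270/365 = $7,252.2740
September 28 – December 31, 2034: 95 days, exemption $428,000 → ($627,000 − $428,000) × 2.15% × 95/365 = $1,113.5822
Total = $8,365.8562

$8,365.86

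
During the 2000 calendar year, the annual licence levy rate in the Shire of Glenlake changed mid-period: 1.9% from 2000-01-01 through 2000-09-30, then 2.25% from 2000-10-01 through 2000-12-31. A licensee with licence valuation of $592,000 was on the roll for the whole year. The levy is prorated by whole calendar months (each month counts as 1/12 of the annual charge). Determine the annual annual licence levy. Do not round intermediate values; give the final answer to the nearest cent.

$11,766.00

2000-01-01 to 2000-09-30: 9 months at 1.9% → $592,000 × 1.9% × 9/12 = $8,436.0000
2000-10-01 to 2000-12-31: 3 months at 2.25% → $592,000 × 2.25% × 3/12 = $3,330.0000
Total = $11,766.0000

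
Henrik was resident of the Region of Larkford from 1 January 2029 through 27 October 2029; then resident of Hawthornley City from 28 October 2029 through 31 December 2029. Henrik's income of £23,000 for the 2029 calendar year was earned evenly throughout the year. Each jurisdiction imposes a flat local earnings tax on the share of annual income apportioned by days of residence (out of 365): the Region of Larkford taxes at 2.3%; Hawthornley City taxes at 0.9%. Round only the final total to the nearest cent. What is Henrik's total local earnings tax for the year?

The Region of Larkford, 1 January – 27 October 2029: 300 days → £23,000 × 2.3% × 300/365 = £434.7945
Hawthornley City, 28 October – 31 December 2029: 65 days → £23,000 × 0.9% × 65/365 = £36.8630
Total = £471.6575

£471.66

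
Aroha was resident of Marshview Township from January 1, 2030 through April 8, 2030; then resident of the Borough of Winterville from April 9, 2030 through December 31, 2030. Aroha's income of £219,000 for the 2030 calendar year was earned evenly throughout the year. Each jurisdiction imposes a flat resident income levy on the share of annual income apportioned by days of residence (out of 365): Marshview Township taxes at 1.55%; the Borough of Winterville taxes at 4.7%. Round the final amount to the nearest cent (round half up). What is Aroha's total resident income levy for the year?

£8,440.80

Marshview Township, January 1 – April 8, 2030: 98 days → £219,000 × 1.55% × 98/365 = £911.4000
The Borough of Winterville, April 9 – December 31, 2030: 267 days → £219,000 × 4.7% × 267/365 = £7,529.4000
Total = £8,440.8000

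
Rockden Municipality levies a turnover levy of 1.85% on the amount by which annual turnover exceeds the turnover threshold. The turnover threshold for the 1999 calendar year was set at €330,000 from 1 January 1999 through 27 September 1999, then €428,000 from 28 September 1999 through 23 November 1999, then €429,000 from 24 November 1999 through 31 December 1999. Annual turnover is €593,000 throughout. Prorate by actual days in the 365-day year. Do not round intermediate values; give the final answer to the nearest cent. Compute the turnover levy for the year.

€4,391.70

1 January – 27 September 1999: 270 days, exemption €330,000 → (€593,000 − €330,000) × 1.85% × 270/365 = €3,599.1370
28 September – 23 November 1999: 57 days, exemption €428,000 → (€593,000 − €428,000) × 1.85% × 57/365 = €476.6918
24 November – 31 December 1999: 38 days, exemption €429,000 → (€593,000 − €429,000) × 1.85% × 38/365 = €315.8685
Total = €4,391.6973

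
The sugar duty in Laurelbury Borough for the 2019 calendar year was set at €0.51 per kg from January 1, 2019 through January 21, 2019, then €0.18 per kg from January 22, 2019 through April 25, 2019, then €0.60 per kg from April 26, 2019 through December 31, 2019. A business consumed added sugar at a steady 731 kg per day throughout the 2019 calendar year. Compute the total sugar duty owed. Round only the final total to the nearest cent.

January 1 – January 21, 2019: 21 days × 731 kg/day = 15,351 kg at €0.51/kg → €7829.01
January 22 – April 25, 2019: 94 days × 731 kg/day = 68,714 kg at €0.18/kg → €12368.52
April 26 – December 31, 2019: 250 days × 731 kg/day = 182,750 kg at €0.60/kg → €109650.00

€129847.53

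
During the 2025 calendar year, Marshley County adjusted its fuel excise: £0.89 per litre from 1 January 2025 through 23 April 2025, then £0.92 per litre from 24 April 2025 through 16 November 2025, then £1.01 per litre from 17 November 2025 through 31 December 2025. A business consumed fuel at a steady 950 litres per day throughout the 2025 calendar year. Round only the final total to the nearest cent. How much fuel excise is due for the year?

1 January – 23 April 2025: 113 days × 950 litres/day = 107,350 litres at £0.89/litre → £95,541.50
24 April – 16 November 2025: 207 days × 950 litres/day = 196,650 litres at £0.92/litre → £180,918.00
17 November – 31 December 2025: 45 days × 950 litres/day = 42,750 litres at £1.01/litre → £43,177.50

£319,637.00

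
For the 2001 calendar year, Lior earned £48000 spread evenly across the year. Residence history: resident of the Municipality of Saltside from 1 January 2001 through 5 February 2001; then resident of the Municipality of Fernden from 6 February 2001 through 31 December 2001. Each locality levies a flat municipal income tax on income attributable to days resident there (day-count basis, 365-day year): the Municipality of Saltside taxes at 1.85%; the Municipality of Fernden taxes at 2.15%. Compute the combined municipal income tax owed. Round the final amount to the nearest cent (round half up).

£1017.80

The Municipality of Saltside, 1 January – 5 February 2001: 36 days → £48000 × 1.85% × 36/365 = £87.5836
The Municipality of Fernden, 6 February – 31 December 2001: 329 days → £48000 × 2.15% × 329/365 = £930.2137
Total = £1017.7973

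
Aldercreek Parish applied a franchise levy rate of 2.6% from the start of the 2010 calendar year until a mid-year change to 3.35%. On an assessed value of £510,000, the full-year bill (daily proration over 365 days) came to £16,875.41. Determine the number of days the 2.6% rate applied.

20 days

Let d = days at the first rate; then 365 − d days at the second rate.
£510,000 × [2.6%·d + 3.35%·(365−d)] / 365 = £16,875.41
Solving gives d = 20, so the new rate took effect on 21 January 2010.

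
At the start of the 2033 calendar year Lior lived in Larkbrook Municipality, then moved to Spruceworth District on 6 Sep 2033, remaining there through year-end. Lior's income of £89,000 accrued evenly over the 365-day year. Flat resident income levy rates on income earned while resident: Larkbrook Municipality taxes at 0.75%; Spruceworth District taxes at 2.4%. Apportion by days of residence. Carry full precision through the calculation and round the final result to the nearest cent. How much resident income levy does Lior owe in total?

£1,138.22

Larkbrook Municipality, 1 Jan – 5 Sep 2033: 248 days → £89,000 × 0.75% × 248/365 = £453.5342
Spruceworth District, 6 Sep – 31 Dec 2033: 117 days → £89,000 × 2.4% × 117/365 = £684.6904
Total = £1,138.2247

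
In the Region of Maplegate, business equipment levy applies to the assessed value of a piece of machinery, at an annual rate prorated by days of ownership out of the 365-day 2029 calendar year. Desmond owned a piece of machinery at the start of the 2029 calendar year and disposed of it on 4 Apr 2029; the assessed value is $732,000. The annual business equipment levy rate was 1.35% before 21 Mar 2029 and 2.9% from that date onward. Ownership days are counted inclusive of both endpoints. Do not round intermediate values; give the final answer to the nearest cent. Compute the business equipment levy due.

1 Jan – 20 Mar 2029: 79 days at 1.35% → $732,000 × 1.35% × 79/365 = $2,138.8438
21 Mar – 4 Apr 2029: 15 days at 2.9% → $732,000 × 2.9% × 15/365 = $872.3836
Total = $3,011.2274

$3,011.23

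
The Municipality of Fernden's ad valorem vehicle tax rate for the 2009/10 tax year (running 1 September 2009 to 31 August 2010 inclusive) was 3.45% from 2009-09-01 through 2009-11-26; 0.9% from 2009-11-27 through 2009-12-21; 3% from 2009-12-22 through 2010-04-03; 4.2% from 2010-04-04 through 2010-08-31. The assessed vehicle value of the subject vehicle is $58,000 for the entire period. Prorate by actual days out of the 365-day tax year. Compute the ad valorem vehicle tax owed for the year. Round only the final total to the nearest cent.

$2,004.81

2009-09-01 to 2009-11-26: 87 days at 3.45% → $58,000 × 3.45% × 87/365 = $476.9507
2009-11-27 to 2009-12-21: 25 days at 0.9% → $58,000 × 0.9% × 25/365 = $35.7534
2009-12-22 to 2010-04-03: 103 days at 3% → $58,000 × 3% × 103/365 = $491.0137
2010-04-04 to 2010-08-31: 150 days at 4.2% → $58,000 × 4.2% × 150/365 = $1,001.0959
Total = $2,004.8137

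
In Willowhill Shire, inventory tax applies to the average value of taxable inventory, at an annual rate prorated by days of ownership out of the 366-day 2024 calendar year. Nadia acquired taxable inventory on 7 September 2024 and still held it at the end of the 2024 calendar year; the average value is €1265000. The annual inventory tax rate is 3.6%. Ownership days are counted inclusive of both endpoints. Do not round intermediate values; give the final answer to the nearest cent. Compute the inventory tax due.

Days held (7 September – 31 December 2024): 116 out of 366
Tax = €1265000 × 3.6% × 116/366 = €14433.4426

€14433.44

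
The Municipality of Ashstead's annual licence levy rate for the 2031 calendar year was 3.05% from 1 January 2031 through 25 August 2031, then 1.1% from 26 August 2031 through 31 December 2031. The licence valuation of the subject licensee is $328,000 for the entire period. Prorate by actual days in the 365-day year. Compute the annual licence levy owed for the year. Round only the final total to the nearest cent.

1 January – 25 August 2031: 237 days at 3.05% → $328,000 × 3.05% × 237/365 = $6,495.7479
26 August – 31 December 2031: 128 days at 1.1% → $328,000 × 1.1% × 128/365 = $1,265.2712
Total = $7,761.0192

$7,761.02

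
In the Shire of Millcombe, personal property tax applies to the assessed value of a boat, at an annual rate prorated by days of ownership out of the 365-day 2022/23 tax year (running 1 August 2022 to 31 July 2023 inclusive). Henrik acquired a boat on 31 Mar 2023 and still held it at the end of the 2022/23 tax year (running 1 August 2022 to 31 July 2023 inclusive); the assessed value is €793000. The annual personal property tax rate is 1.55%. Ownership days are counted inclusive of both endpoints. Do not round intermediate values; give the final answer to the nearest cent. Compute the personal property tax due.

Days held (31 Mar – 31 Jul 2023): 123 out of 365
Tax = €793000 × 1.55% × 123/365 = €4142.0671

€4142.07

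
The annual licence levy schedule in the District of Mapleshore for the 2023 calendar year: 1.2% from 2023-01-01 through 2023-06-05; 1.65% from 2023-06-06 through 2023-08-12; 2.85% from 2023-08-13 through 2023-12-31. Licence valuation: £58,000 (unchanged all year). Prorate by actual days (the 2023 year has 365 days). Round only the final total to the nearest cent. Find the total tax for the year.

2023-01-01 to 2023-06-05: 156 days at 1.2% → £58,000 × 1.2% × 156/365 = £297.4685
2023-06-06 to 2023-08-12: 68 days at 1.65% → £58,000 × 1.65% × 68/365 = £178.2904
2023-08-13 to 2023-12-31: 141 days at 2.85% → £58,000 × 2.85% × 141/365 = £638.5562
Total = £1,114.3151

£1,114.32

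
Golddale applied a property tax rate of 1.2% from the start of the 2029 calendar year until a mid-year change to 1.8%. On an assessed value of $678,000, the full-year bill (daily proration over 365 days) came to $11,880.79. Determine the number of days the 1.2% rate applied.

29 days

Let d = days at the first rate; then 365 − d days at the second rate.
$678,000 × [1.2%·d + 1.8%·(365−d)] / 365 = $11,880.79
Solving gives d = 29, so the new rate took effect on 30 January 2029.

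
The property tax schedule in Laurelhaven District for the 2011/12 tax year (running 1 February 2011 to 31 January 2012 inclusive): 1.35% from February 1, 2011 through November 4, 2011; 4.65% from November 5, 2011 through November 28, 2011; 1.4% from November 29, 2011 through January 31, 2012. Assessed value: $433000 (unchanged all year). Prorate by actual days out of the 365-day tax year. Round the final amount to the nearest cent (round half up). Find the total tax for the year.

$6823.01

February 1 – November 4, 2011: 277 days at 1.35% → $433000 × 1.35% × 277/365 = $4436.1740
November 5 – November 28, 2011: 24 days at 4.65% → $433000 × 4.65% × 24/365 = $1323.9123
November 29, 2011 – January 31, 2012: 64 days at 1.4% → $433000 × 1.4% × 64/365 = $1062.9260
Total = $6823.0123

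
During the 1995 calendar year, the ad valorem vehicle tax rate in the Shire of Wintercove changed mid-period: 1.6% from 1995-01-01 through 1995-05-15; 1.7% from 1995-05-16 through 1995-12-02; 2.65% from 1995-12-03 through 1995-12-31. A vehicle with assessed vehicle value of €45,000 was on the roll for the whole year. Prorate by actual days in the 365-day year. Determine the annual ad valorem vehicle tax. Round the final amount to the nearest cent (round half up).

€782.32

1995-01-01 to 1995-05-15: 135 days at 1.6% → €45,000 × 1.6% × 135/365 = €266.3014
1995-05-16 to 1995-12-02: 201 days at 1.7% → €45,000 × 1.7% × 201/365 = €421.2740
1995-12-03 to 1995-12-31: 29 days at 2.65% → €45,000 × 2.65% × 29/365 = €94.7466
Total = €782.3219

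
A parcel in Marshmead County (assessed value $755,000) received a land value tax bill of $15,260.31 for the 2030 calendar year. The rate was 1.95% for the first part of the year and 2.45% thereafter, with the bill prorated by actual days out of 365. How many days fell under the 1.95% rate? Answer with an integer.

313 days

Let d = days at the first rate; then 365 − d days at the second rate.
$755,000 × [1.95%·d + 2.45%·(365−d)] / 365 = $15,260.31
Solving gives d = 313, so the new rate took effect on November 10, 2030.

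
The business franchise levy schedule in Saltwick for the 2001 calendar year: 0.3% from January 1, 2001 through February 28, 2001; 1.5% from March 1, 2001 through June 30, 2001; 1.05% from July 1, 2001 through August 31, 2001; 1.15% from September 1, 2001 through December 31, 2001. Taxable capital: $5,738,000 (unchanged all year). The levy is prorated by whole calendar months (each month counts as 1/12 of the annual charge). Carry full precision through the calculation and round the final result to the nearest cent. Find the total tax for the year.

$63,596.17

January 1 – February 28, 2001: 2 months at 0.3% → $5,738,000 × 0.3% × 2/12 = $2,869.0000
March 1 – June 30, 2001: 4 months at 1.5% → $5,738,000 × 1.5% × 4/12 = $28,690.0000
July 1 – August 31, 2001: 2 months at 1.05% → $5,738,000 × 1.05% × 2/12 = $10,041.5000
September 1 – December 31, 2001: 4 months at 1.15% → $5,738,000 × 1.15% × 4/12 = $21,995.6667
Total = $63,596.1667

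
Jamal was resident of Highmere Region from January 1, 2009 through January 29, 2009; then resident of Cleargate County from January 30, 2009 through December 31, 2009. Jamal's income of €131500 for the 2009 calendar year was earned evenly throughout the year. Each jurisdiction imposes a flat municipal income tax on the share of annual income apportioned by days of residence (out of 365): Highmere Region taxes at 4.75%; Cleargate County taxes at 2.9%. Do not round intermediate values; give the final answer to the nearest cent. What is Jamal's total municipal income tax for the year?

Highmere Region, January 1 – January 29, 2009: 29 days → €131500 × 4.75% × 29/365 = €496.2774
Cleargate County, January 30 – December 31, 2009: 336 days → €131500 × 2.9% × 336/365 = €3510.5096
Total = €4006.7870

€4006.79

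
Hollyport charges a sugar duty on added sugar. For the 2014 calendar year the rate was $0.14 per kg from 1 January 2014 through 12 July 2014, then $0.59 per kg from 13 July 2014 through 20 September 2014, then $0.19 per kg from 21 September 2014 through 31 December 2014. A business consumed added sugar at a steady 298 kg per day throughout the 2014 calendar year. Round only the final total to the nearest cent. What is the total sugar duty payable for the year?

$26,134.60

1 January – 12 July 2014: 193 days × 298 kg/day = 57,514 kg at $0.14/kg → $8,051.96
13 July – 20 September 2014: 70 days × 298 kg/day = 20,860 kg at $0.59/kg → $12,307.40
21 September – 31 December 2014: 102 days × 298 kg/day = 30,396 kg at $0.19/kg → $5,775.24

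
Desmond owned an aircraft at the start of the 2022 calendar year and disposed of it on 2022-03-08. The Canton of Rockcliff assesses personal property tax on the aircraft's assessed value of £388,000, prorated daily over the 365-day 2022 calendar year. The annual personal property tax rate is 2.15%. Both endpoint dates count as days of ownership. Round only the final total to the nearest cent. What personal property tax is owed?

Days held (2022-01-01 to 2022-03-08): 67 out of 365
Tax = £388,000 × 2.15% × 67/365 = £1,531.2712

£1,531.27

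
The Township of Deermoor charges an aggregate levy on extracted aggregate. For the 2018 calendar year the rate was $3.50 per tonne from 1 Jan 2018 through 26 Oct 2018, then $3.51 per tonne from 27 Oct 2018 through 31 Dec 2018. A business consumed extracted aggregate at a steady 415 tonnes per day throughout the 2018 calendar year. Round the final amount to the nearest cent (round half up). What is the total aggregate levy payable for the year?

1 Jan – 26 Oct 2018: 299 days × 415 tonnes/day = 124,085 tonnes at $3.50/tonne → $434,297.50
27 Oct – 31 Dec 2018: 66 days × 415 tonnes/day = 27,390 tonnes at $3.51/tonne → $96,138.90

$530,436.40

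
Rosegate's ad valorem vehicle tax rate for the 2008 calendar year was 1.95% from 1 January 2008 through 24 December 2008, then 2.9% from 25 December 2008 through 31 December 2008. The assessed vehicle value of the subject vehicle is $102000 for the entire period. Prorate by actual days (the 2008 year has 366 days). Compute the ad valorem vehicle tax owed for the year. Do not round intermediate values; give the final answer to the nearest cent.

1 January – 24 December 2008: 359 days at 1.95% → $102000 × 1.95% × 359/366 = $1950.9590
25 December – 31 December 2008: 7 days at 2.9% → $102000 × 2.9% × 7/366 = $56.5738
Total = $2007.5328

$2007.53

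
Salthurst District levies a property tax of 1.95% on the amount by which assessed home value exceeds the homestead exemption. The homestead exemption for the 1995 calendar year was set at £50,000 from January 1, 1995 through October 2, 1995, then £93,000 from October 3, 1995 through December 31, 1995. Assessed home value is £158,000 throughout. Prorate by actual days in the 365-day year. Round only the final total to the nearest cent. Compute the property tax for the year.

January 1 – October 2, 1995: 275 days, exemption £50,000 → (£158,000 − £50,000) × 1.95% × 275/365 = £1,586.7123
October 3 – December 31, 1995: 90 days, exemption £93,000 → (£158,000 − £93,000) × 1.95% × 90/365 = £312.5342
Total = £1,899.2466

£1,899.25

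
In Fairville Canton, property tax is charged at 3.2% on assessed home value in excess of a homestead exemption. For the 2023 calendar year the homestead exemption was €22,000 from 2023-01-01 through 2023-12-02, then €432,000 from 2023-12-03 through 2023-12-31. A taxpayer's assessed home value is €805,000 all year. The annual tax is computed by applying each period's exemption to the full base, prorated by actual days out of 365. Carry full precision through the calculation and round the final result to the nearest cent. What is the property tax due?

€24,013.59

2023-01-01 to 2023-12-02: 336 days, exemption €22,000 → (€805,000 − €22,000) × 3.2% × 336/365 = €23,065.2493
2023-12-03 to 2023-12-31: 29 days, exemption €432,000 → (€805,000 − €432,000) × 3.2% × 29/365 = €948.3397
Total = €24,013.5890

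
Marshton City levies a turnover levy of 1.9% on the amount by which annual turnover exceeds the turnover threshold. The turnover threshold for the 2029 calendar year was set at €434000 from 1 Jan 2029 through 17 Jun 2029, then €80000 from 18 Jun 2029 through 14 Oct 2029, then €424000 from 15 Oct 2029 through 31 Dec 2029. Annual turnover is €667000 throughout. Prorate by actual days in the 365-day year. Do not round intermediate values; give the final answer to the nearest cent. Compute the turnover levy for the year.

1 Jan – 17 Jun 2029: 168 days, exemption €434000 → (€667000 − €434000) × 1.9% × 168/365 = €2037.6329
18 Jun – 14 Oct 2029: 119 days, exemption €80000 → (€667000 − €80000) × 1.9% × 119/365 = €3636.1836
15 Oct – 31 Dec 2029: 78 days, exemption €424000 → (€667000 − €424000) × 1.9% × 78/365 = €986.6466
Total = €6660.4630

€6660.46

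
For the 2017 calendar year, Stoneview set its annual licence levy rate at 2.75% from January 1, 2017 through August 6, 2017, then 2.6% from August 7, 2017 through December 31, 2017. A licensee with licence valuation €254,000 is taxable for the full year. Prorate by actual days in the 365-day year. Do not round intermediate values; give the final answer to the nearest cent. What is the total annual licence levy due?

January 1 – August 6, 2017: 218 days at 2.75% → €254,000 × 2.75% × 218/365 = €4,171.8630
August 7 – December 31, 2017: 147 days at 2.6% → €254,000 × 2.6% × 147/365 = €2,659.6932
Total = €6,831.5562

€6,831.56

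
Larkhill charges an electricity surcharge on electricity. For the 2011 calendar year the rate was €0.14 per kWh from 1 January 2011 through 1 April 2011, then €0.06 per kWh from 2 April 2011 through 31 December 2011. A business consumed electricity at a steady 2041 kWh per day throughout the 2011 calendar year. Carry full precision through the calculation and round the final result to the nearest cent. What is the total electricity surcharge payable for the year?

€59556.38

1 January – 1 April 2011: 91 days × 2041 kWh/day = 185,731 kWh at €0.14/kWh → €26002.34
2 April – 31 December 2011: 274 days × 2041 kWh/day = 559,234 kWh at €0.06/kWh → €33554.04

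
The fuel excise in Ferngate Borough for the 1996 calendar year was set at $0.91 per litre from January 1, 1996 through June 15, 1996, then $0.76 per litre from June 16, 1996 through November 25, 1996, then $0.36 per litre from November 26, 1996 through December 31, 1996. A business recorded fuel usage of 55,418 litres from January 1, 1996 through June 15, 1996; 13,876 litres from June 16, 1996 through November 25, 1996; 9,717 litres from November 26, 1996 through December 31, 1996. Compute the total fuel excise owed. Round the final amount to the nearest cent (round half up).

$64,474.26

January 1 – June 15, 1996: 55,418 litres at $0.91/litre → $50,430.38
June 16 – November 25, 1996: 13,876 litres at $0.76/litre → $10,545.76
November 26 – December 31, 1996: 9,717 litres at $0.36/litre → $3,498.12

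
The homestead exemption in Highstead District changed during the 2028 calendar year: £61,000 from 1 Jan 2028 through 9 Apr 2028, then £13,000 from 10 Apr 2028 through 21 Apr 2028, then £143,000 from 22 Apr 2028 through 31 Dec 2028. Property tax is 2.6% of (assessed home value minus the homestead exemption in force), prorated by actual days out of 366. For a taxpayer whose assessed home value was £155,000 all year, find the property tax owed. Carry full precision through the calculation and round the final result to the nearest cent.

1 Jan – 9 Apr 2028: 100 days, exemption £61,000 → (£155,000 − £61,000) × 2.6% × 100/366 = £667.7596
10 Apr – 21 Apr 2028: 12 days, exemption £13,000 → (£155,000 − £13,000) × 2.6% × 12/366 = £121.0492
22 Apr – 31 Dec 2028: 254 days, exemption £143,000 → (£155,000 − £143,000) × 2.6% × 254/366 = £216.5246
Total = £1,005.3333

£1,005.33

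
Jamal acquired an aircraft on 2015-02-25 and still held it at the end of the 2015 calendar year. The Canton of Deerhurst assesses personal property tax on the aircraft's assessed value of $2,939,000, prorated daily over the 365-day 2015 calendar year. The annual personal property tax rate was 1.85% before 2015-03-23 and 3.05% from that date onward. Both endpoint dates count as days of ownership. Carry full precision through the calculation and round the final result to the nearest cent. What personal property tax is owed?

2015-02-25 to 2015-03-22: 26 days at 1.85% → $2,939,000 × 1.85% × 26/365 = $3,873.0384
2015-03-23 to 2015-12-31: 284 days at 3.05% → $2,939,000 × 3.05% × 284/365 = $69,746.8986
Total = $73,619.9370

$73,619.94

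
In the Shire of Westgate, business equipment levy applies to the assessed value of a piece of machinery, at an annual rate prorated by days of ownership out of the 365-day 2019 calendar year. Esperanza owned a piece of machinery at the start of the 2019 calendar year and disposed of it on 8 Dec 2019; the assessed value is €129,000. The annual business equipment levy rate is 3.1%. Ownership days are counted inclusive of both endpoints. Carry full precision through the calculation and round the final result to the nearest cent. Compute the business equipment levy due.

Days held (1 Jan – 8 Dec 2019): 342 out of 365
Tax = €129,000 × 3.1% × 342/365 = €3,747.0082

€3,747.01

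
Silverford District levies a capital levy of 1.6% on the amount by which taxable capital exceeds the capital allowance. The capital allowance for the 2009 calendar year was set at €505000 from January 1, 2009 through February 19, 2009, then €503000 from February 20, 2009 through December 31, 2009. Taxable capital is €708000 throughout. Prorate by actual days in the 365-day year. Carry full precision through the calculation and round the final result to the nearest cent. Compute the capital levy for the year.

January 1 – February 19, 2009: 50 days, exemption €505000 → (€708000 − €505000) × 1.6% × 50/365 = €444.9315
February 20 – December 31, 2009: 315 days, exemption €503000 → (€708000 − €503000) × 1.6% × 315/365 = €2830.6849
Total = €3275.6164

€3275.62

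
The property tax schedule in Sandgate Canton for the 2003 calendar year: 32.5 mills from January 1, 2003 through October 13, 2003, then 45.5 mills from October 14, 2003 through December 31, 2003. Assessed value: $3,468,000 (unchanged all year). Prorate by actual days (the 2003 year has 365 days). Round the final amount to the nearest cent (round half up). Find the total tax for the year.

January 1 – October 13, 2003: 286 days at 32.5 mills → $3,468,000 × 3.25% × 286/365 = $88,315.2329
October 14 – December 31, 2003: 79 days at 45.5 mills → $3,468,000 × 4.55% × 79/365 = $34,152.6740
Total = $122,467.9068

$122,467.91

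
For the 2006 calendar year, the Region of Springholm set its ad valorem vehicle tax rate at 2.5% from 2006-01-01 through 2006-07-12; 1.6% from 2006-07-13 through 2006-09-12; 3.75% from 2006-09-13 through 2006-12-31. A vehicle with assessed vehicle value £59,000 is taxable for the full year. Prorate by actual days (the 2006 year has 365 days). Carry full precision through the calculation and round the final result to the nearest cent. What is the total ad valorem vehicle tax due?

£1,607.06

2006-01-01 to 2006-07-12: 193 days at 2.5% → £59,000 × 2.5% × 193/365 = £779.9315
2006-07-13 to 2006-09-12: 62 days at 1.6% → £59,000 × 1.6% × 62/365 = £160.3507
2006-09-13 to 2006-12-31: 110 days at 3.75% → £59,000 × 3.75% × 110/365 = £666.7808
Total = £1,607.0630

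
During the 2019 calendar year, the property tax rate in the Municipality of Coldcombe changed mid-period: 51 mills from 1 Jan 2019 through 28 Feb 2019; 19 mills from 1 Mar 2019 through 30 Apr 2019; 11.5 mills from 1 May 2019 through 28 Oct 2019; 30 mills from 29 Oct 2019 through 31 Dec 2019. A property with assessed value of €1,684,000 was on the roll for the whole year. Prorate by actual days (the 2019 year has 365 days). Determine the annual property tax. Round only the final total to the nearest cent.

1 Jan – 28 Feb 2019: 59 days at 51 mills → €1,684,000 × 5.1% × 59/365 = €13,882.6192
1 Mar – 30 Apr 2019: 61 days at 19 mills → €1,684,000 × 1.9% × 61/365 = €5,347.2767
1 May – 28 Oct 2019: 181 days at 11.5 mills → €1,684,000 × 1.15% × 181/365 = €9,603.4137
29 Oct – 31 Dec 2019: 64 days at 30 mills → €1,684,000 × 3% × 64/365 = €8,858.3014
Total = €37,691.6110

€37,691.61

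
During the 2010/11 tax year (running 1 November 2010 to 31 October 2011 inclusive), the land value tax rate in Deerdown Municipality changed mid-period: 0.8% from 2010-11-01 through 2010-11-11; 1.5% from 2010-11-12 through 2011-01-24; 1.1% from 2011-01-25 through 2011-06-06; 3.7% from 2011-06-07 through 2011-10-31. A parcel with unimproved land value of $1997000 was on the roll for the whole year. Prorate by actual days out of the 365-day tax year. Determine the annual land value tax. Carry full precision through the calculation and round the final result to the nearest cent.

$44316.99

2010-11-01 to 2010-11-11: 11 days at 0.8% → $1997000 × 0.8% × 11/365 = $481.4685
2010-11-12 to 2011-01-24: 74 days at 1.5% → $1997000 × 1.5% × 74/365 = $6073.0685
2011-01-25 to 2011-06-06: 133 days at 1.1% → $1997000 × 1.1% × 133/365 = $8004.4137
2011-06-07 to 2011-10-31: 147 days at 3.7% → $1997000 × 3.7% × 147/365 = $29758.0356
Total = $44316.9863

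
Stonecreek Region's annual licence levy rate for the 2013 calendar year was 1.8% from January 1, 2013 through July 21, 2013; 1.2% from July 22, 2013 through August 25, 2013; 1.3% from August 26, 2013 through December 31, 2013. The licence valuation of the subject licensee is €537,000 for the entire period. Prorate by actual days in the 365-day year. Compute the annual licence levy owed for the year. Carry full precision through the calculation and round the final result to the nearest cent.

January 1 – July 21, 2013: 202 days at 1.8% → €537,000 × 1.8% × 202/365 = €5,349.4027
July 22 – August 25, 2013: 35 days at 1.2% → €537,000 × 1.2% × 35/365 = €617.9178
August 26 – December 31, 2013: 128 days at 1.3% → €537,000 × 1.3% × 128/365 = €2,448.1315
Total = €8,415.4521

€8,415.45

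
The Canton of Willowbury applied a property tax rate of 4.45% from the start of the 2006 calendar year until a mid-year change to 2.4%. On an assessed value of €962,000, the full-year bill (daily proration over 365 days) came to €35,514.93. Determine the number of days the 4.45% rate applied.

Let d = days at the first rate; then 365 − d days at the second rate.
€962,000 × [4.45%·d + 2.4%·(365−d)] / 365 = €35,514.93
Solving gives d = 230, so the new rate took effect on 19 August 2006.

230 days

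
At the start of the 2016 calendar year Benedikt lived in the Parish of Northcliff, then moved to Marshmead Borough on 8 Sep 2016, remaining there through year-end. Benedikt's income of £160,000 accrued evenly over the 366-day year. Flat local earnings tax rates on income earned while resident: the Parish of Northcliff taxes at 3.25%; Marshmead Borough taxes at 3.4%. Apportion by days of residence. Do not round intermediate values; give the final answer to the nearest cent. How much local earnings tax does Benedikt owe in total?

£5,275.41

The Parish of Northcliff, 1 Jan – 7 Sep 2016: 251 days → £160,000 × 3.25% × 251/366 = £3,566.1202
Marshmead Borough, 8 Sep – 31 Dec 2016: 115 days → £160,000 × 3.4% × 115/366 = £1,709.2896
Total = £5,275.4098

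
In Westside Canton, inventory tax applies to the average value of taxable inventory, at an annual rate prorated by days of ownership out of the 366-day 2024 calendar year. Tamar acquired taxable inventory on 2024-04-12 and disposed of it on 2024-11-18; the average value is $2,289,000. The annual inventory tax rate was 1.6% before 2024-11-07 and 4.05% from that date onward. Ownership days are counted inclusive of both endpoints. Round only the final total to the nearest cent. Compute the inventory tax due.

$23,953.20

2024-04-12 to 2024-11-06: 209 days at 1.6% → $2,289,000 × 1.6% × 209/366 = $20,913.7049
2024-11-07 to 2024-11-18: 12 days at 4.05% → $2,289,000 × 4.05% × 12/366 = $3,039.4918
Total = $23,953.1967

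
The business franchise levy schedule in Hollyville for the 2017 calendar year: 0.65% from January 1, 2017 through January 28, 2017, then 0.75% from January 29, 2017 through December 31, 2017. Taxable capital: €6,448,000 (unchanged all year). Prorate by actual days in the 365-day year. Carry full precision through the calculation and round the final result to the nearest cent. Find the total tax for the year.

January 1 – January 28, 2017: 28 days at 0.65% → €6,448,000 × 0.65% × 28/365 = €3,215.1671
January 29 – December 31, 2017: 337 days at 0.75% → €6,448,000 × 0.75% × 337/365 = €44,650.1918
Total = €47,865.3589

€47,865.36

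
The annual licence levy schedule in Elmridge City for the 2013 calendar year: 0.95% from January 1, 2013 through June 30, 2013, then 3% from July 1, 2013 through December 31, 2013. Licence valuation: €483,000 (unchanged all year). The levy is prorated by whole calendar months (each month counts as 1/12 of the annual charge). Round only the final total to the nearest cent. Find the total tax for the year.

€9,539.25

January 1 – June 30, 2013: 6 months at 0.95% → €483,000 × 0.95% × 6/12 = €2,294.2500
July 1 – December 31, 2013: 6 months at 3% → €483,000 × 3% × 6/12 = €7,245.0000
Total = €9,539.2500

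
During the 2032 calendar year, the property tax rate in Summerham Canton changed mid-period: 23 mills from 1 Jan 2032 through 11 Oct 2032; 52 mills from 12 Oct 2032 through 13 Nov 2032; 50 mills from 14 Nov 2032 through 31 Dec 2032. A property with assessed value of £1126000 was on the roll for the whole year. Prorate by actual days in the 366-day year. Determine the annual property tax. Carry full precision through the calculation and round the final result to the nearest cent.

1 Jan – 11 Oct 2032: 285 days at 23 mills → £1126000 × 2.3% × 285/366 = £20166.4754
12 Oct – 13 Nov 2032: 33 days at 52 mills → £1126000 × 5.2% × 33/366 = £5279.2787
14 Nov – 31 Dec 2032: 48 days at 50 mills → £1126000 × 5% × 48/366 = £7383.6066
Total = £32829.3607

£32829.36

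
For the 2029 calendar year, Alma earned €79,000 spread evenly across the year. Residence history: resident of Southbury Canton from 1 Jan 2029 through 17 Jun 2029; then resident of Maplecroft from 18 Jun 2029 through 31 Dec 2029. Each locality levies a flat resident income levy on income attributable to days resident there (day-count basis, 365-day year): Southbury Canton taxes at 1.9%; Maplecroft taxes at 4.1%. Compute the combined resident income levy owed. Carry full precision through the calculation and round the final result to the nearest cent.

Southbury Canton, 1 Jan – 17 Jun 2029: 168 days → €79,000 × 1.9% × 168/365 = €690.8712
Maplecroft, 18 Jun – 31 Dec 2029: 197 days → €79,000 × 4.1% × 197/365 = €1,748.1726
Total = €2,439.0438

€2,439.04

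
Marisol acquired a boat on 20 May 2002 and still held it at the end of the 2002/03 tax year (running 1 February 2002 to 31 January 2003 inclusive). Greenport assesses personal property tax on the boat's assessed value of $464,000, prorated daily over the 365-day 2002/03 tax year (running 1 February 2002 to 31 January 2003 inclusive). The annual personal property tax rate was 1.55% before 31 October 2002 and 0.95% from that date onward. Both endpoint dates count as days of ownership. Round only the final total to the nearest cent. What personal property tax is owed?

$4,354.61

20 May – 30 October 2002: 164 days at 1.55% → $464,000 × 1.55% × 164/365 = $3,231.4740
31 October 2002 – 31 January 2003: 93 days at 0.95% → $464,000 × 0.95% × 93/365 = $1,123.1342
Total = $4,354.6082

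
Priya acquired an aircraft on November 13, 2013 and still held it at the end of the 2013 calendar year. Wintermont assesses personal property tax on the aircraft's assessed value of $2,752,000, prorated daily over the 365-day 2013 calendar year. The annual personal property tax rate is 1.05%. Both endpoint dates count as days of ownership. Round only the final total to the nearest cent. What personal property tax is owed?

$3,879.19

Days held (November 13 – December 31, 2013): 49 out of 365
Tax = $2,752,000 × 1.05% × 49/365 = $3,879.1890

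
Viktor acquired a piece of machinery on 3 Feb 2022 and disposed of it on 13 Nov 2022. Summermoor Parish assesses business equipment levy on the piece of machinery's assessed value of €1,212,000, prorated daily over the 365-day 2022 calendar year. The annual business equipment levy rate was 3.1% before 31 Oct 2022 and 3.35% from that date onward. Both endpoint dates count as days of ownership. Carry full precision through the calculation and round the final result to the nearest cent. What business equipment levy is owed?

3 Feb – 30 Oct 2022: 270 days at 3.1% → €1,212,000 × 3.1% × 270/365 = €27,792.9863
31 Oct – 13 Nov 2022: 14 days at 3.35% → €1,212,000 × 3.35% × 14/365 = €1,557.3370
Total = €29,350.3233

€29,350.32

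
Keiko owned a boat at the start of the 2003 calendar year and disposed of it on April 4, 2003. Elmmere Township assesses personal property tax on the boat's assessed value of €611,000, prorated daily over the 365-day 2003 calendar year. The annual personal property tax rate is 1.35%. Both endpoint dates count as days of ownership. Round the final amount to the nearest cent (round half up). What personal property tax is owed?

€2,124.27

Days held (January 1 – April 4, 2003): 94 out of 365
Tax = €611,000 × 1.35% × 94/365 = €2,124.2712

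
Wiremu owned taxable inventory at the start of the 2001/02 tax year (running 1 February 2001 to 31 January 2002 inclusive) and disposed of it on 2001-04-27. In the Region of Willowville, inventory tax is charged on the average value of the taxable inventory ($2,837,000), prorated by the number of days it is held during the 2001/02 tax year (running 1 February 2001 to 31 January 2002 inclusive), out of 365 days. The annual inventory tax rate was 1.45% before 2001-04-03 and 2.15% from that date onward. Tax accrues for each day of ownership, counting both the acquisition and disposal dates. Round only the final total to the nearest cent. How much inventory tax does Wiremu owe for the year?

2001-02-01 to 2001-04-02: 61 days at 1.45% → $2,837,000 × 1.45% × 61/365 = $6,874.8671
2001-04-03 to 2001-04-27: 25 days at 2.15% → $2,837,000 × 2.15% × 25/365 = $4,177.7740
Total = $11,052.6411

$11,052.64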